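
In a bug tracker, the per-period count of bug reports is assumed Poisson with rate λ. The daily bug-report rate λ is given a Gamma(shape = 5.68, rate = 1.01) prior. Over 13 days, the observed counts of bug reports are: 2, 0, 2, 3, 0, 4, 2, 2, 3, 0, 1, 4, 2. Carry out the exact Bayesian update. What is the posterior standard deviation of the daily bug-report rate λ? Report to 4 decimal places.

0.3954

With a Gamma(shape α, rate β) prior, the Poisson likelihood is conjugate: the posterior is Gamma(α + ΣXᵢ, β + n).
Sum of counts S = 25 over n = 13 days.
Posterior: Gamma(α+S, β+n) = Gamma(5.68+25, 1.01+13) = Gamma(30.68, 14.01).
SD = √α/β = √30.68/14.01 = 0.3954.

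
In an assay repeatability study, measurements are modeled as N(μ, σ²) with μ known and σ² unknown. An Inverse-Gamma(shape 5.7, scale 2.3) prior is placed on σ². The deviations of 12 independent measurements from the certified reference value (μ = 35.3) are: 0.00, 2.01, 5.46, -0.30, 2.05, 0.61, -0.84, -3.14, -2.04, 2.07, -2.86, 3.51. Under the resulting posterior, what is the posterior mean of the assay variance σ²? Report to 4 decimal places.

With known mean μ and an Inverse-Gamma(α, β) prior on σ², the Normal likelihood is conjugate: posterior is Inv-Gamma(α + n/2, β + Σ(xᵢ−μ)²/2).
Σ(xᵢ−μ)² = (0.00)² + (2.01)² + (5.46)² + (-0.30)² + (2.05)² + (0.61)² + (-0.84)² + (-3.14)² + (-2.04)² + (2.07)² + (-2.86)² + (3.51)² = 78.0277.
Posterior: Inv-Gamma(5.7 + 12/2, 2.3 + 78.0277/2) = Inv-Gamma(11.70, 41.31385).
E[σ²|data] = β/(α−1) = 41.31385/10.70 = 3.8611.

3.8611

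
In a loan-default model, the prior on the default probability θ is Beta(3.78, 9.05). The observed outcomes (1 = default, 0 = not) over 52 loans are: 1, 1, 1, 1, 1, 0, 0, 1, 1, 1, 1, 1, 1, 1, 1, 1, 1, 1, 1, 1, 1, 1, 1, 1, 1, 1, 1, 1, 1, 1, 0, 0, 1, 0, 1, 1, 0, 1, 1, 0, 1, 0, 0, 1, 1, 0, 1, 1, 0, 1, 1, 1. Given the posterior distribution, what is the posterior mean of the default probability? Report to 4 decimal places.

The Beta prior is conjugate to a Binomial/Bernoulli likelihood; the update adds successes to α and failures to β.
Posterior: Beta(α+k, β+n−k) = Beta(3.78+41, 9.05+11) = Beta(44.78, 20.05).
Posterior mean = α/(α+β) = 44.78/64.83 = 0.6907.

0.6907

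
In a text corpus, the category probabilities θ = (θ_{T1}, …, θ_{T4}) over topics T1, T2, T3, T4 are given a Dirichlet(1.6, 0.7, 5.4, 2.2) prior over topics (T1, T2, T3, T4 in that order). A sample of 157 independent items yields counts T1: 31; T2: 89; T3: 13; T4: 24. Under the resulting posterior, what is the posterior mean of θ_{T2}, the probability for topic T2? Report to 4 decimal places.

The Dirichlet prior is conjugate to the Multinomial likelihood: each posterior αⱼ = prior αⱼ + observed count nⱼ.
Posterior concentration: (32.6, 89.7, 18.4, 26.2), total = 166.9.
E[θ_{T2}|data] = α_{T2}/Σα = 89.7/166.9 = 0.5374.

0.5374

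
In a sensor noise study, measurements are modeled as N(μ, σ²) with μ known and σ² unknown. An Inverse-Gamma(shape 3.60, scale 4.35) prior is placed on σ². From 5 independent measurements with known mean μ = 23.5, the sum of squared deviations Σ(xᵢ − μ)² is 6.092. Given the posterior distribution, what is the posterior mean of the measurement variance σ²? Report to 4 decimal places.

1.4502

With known mean μ and an Inverse-Gamma(α, β) prior on σ², the Normal likelihood is conjugate: posterior is Inv-Gamma(α + n/2, β + Σ(xᵢ−μ)²/2).
Posterior: Inv-Gamma(3.60 + 5/2, 4.35 + 6.092/2) = Inv-Gamma(6.10, 7.3960).
E[σ²|data] = β/(α−1) = 7.3960/5.10 = 1.4502.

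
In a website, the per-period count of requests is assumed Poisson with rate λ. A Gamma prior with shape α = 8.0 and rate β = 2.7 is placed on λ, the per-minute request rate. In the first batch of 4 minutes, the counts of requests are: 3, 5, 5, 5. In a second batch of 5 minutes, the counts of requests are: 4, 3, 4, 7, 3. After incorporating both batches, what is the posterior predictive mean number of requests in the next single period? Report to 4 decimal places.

4.0171

With a Gamma(shape α, rate β) prior, the Poisson likelihood is conjugate: the posterior is Gamma(α + ΣXᵢ, β + n).
Batch 1: sum of counts S = 18 over n = 4 minutes.
After batch 1: Gamma(α+S, β+n) = Gamma(8.0+18, 2.7+4) = Gamma(26.0, 6.7).
Batch 2: sum of counts S = 21 over n = 5 minutes.
After batch 2: Gamma(α+S, β+n) = Gamma(26.0+21, 6.7+5) = Gamma(47.0, 11.7).
The predictive distribution for one future period is NegBinom with mean α/β = 4.0171.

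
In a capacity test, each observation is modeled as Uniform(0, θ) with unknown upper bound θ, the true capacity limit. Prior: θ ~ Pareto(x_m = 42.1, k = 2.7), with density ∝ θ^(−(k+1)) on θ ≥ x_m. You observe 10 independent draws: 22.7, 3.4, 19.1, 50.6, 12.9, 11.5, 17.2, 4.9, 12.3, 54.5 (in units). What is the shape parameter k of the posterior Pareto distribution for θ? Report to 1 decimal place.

A Pareto(scale x_m, shape k) prior on the upper bound θ of Uniform(0, θ) is conjugate: posterior is Pareto(max(x_m, max xᵢ), k + n).
Sample maximum = 54.5; prior scale x_m = 42.1 → posterior scale = max = 54.5.
Posterior shape = 2.7 + 10 = 12.7.
Posterior shape k = 12.7.

12.7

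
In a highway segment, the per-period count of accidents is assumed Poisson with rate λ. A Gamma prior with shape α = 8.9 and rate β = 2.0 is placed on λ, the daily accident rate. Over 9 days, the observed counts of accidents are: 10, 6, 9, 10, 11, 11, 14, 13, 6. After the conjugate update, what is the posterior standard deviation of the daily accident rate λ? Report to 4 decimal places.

0.9041

With a Gamma(shape α, rate β) prior, the Poisson likelihood is conjugate: the posterior is Gamma(α + ΣXᵢ, β + n).
Sum of counts S = 90 over n = 9 days.
Posterior: Gamma(α+S, β+n) = Gamma(8.9+90, 2.0+9) = Gamma(98.9, 11.0).
SD = √α/β = √98.9/11.0 = 0.9041.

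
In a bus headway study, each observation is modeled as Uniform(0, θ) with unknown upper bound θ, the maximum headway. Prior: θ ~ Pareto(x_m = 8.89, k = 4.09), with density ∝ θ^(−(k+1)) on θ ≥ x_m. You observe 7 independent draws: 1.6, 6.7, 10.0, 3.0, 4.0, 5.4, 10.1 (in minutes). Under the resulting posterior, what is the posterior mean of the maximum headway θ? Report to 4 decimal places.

A Pareto(scale x_m, shape k) prior on the upper bound θ of Uniform(0, θ) is conjugate: posterior is Pareto(max(x_m, max xᵢ), k + n).
Sample maximum = 10.1; prior scale x_m = 8.89 → posterior scale = max = 10.10.
Posterior shape = 4.09 + 7 = 11.09.
E[θ|data] = k·x_m/(k−1) = 11.09·10.10/10.09 = 11.1010.

11.1010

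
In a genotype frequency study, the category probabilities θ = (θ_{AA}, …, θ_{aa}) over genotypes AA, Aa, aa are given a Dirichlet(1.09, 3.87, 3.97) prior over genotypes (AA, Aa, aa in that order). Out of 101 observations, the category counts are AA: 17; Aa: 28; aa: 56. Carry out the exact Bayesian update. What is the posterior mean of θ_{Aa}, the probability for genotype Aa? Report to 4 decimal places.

0.2899

The Dirichlet prior is conjugate to the Multinomial likelihood: each posterior αⱼ = prior αⱼ + observed count nⱼ.
Posterior concentration: (18.09, 31.87, 59.97), total = 109.93.
E[θ_{Aa}|data] = α_{Aa}/Σα = 31.87/109.93 = 0.2899.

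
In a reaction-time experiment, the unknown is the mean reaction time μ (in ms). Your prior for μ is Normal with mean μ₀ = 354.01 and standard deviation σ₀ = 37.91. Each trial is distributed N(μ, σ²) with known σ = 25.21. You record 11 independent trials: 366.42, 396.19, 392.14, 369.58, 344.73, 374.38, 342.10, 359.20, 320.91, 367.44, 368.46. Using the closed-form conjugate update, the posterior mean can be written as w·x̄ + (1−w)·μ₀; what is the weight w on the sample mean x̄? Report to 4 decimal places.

For Normal data with known variance σ², a Normal(μ₀, σ₀²) prior on μ is conjugate. Posterior precision = 1/σ₀² + n/σ²; posterior mean is the precision-weighted average of μ₀ and x̄.
σ₀² = 37.91² = 1437.1681, σ² = 25.21² = 635.5441. Prior precision 1/σ₀² = 1/1437.1681; data precision n/σ² = 11/635.5441.
w = (n/σ²)/(1/σ₀² + n/σ²) = n·σ₀²/(σ² + n·σ₀²) = 11·1437.1681/(635.5441 + 11·1437.1681) = 15808.8491/16444.3932 = 0.9614.

0.9614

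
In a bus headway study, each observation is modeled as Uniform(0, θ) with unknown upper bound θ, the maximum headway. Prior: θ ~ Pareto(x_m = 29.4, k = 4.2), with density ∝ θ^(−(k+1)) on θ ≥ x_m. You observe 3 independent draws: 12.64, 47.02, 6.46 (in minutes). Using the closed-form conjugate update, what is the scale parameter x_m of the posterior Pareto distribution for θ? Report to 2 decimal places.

A Pareto(scale x_m, shape k) prior on the upper bound θ of Uniform(0, θ) is conjugate: posterior is Pareto(max(x_m, max xᵢ), k + n).
Sample maximum = 47.02; prior scale x_m = 29.4 → posterior scale = max = 47.02.
Posterior shape = 4.2 + 3 = 7.2.
Posterior scale x_m = 47.02.

47.02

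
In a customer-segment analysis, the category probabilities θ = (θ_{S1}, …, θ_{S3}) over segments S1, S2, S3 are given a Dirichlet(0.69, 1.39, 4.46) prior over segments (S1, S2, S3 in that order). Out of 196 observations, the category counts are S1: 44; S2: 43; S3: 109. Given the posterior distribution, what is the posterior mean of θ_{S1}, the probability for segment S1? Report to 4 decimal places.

0.2206

The Dirichlet prior is conjugate to the Multinomial likelihood: each posterior αⱼ = prior αⱼ + observed count nⱼ.
Posterior concentration: (44.69, 44.39, 113.46), total = 202.54.
E[θ_{S1}|data] = α_{S1}/Σα = 44.69/202.54 = 0.2206.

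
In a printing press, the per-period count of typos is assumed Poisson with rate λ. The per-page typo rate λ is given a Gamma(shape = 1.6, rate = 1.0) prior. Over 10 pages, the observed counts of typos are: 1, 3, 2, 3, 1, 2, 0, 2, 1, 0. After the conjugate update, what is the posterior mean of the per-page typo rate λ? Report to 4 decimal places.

With a Gamma(shape α, rate β) prior, the Poisson likelihood is conjugate: the posterior is Gamma(α + ΣXᵢ, β + n).
Sum of counts S = 15 over n = 10 pages.
Posterior: Gamma(α+S, β+n) = Gamma(1.6+15, 1.0+10) = Gamma(16.6, 11.0).
Posterior mean = α/β = 16.6/11.0 = 1.5091.

1.5091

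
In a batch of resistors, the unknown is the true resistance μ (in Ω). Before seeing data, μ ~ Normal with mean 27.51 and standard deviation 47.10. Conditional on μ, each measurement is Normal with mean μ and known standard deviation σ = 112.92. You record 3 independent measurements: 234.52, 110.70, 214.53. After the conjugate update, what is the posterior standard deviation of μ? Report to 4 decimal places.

For Normal data with known variance σ², a Normal(μ₀, σ₀²) prior on μ is conjugate. Posterior precision = 1/σ₀² + n/σ²; posterior mean is the precision-weighted average of μ₀ and x̄.
σ₀² = 47.10² = 2218.41, σ² = 112.92² = 12750.9264; σ² + n·σ₀² = 12750.9264 + 3·2218.41 = 19406.1564.
Posterior precision = 1/σ₀² + n/σ² = 1/2218.41 + 3/12750.9264 = (σ² + n·σ₀²)/(σ₀²σ²) = 19406.1564/(2218.41·12750.9264); posterior variance σₙ² = σ₀²σ²/(σ² + n·σ₀²) = 2218.41·12750.9264/19406.1564 = 1457.619018.
Posterior SD = √σₙ² = √(2218.41·12750.9264/19406.1564) = 38.1788.

38.1788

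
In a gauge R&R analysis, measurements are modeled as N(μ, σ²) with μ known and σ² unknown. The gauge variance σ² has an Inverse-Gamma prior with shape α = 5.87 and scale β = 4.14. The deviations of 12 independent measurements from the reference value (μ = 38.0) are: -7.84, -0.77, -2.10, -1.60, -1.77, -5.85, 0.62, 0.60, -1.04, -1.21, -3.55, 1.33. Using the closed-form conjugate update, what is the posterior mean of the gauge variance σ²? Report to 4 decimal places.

6.0867

With known mean μ and an Inverse-Gamma(α, β) prior on σ², the Normal likelihood is conjugate: posterior is Inv-Gamma(α + n/2, β + Σ(xᵢ−μ)²/2).
Σ(xᵢ−μ)² = (-7.84)² + (-0.77)² + (-2.10)² + (-1.60)² + (-1.77)² + (-5.85)² + (0.62)² + (0.60)² + (-1.04)² + (-1.21)² + (-3.55)² + (1.33)² = 124.0454.
Posterior: Inv-Gamma(5.87 + 12/2, 4.14 + 124.0454/2) = Inv-Gamma(11.87, 66.16270).
E[σ²|data] = β/(α−1) = 66.16270/10.87 = 6.0867.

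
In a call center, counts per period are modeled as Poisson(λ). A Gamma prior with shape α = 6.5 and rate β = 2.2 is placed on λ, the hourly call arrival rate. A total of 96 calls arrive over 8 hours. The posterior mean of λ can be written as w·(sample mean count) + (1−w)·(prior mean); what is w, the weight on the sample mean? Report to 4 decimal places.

0.7843

With a Gamma(shape α, rate β) prior, the Poisson likelihood is conjugate: the posterior is Gamma(α + ΣXᵢ, β + n).
Posterior mean = (α₀+S)/(β₀+n) = [n/(β₀+n)]·(S/n) + [β₀/(β₀+n)]·(α₀/β₀), so only n and β₀ enter the weight.
Weight on data w = n/(β₀+n) = 8/(2.2+8) = 8/10.2 = 0.7843.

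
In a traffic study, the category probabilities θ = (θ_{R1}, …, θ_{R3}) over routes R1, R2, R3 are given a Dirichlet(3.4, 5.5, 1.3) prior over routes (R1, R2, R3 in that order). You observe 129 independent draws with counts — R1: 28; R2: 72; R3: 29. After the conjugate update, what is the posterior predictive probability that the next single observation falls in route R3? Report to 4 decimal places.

The Dirichlet prior is conjugate to the Multinomial likelihood: each posterior αⱼ = prior αⱼ + observed count nⱼ.
Posterior concentration: (31.4, 77.5, 30.3), total = 139.2.
P(next = R3 | data) = α_{R3}/Σα = 0.2177.

0.2177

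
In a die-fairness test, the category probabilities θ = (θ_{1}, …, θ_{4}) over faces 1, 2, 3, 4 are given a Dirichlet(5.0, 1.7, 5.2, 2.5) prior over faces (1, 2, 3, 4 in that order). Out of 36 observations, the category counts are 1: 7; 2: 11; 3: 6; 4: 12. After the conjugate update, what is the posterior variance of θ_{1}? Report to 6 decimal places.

0.003529

The Dirichlet prior is conjugate to the Multinomial likelihood: each posterior αⱼ = prior αⱼ + observed count nⱼ.
Posterior concentration: (12.0, 12.7, 11.2, 14.5), total = 50.4.
Var[θ_j] = α_j(Σα−α_j)/((Σα)²(Σα+1)) = 12.0·38.4/(50.4²·51.4) = 0.003529.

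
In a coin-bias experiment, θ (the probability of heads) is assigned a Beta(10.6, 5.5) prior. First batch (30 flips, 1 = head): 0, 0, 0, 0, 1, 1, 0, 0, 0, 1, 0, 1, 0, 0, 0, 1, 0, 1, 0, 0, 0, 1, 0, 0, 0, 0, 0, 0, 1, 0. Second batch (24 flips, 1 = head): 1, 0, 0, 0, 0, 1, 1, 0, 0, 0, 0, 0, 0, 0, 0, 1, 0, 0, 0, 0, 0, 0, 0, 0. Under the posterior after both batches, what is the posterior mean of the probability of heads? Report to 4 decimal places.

The Beta prior is conjugate to a Binomial/Bernoulli likelihood; the update adds successes to α and failures to β.
After batch 1: Beta(10.6+8, 5.5+22) = Beta(18.6, 27.5).
After batch 2: Beta(18.6+4, 27.5+20) = Beta(22.6, 47.5).
Posterior mean = α/(α+β) = 22.6/70.1 = 0.3224.

0.3224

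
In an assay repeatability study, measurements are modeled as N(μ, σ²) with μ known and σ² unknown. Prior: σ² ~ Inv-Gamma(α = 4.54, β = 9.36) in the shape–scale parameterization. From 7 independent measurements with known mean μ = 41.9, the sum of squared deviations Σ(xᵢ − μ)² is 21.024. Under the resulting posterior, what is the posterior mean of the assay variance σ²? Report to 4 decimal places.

2.8227

With known mean μ and an Inverse-Gamma(α, β) prior on σ², the Normal likelihood is conjugate: posterior is Inv-Gamma(α + n/2, β + Σ(xᵢ−μ)²/2).
Posterior: Inv-Gamma(4.54 + 7/2, 9.36 + 21.024/2) = Inv-Gamma(8.04, 19.8720).
E[σ²|data] = β/(α−1) = 19.8720/7.04 = 2.8227.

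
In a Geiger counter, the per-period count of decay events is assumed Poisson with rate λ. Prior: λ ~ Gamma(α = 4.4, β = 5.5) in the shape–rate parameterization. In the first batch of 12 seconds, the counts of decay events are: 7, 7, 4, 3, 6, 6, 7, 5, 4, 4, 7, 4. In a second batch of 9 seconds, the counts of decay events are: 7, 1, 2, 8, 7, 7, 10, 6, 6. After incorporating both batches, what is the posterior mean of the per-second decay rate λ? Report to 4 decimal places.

With a Gamma(shape α, rate β) prior, the Poisson likelihood is conjugate: the posterior is Gamma(α + ΣXᵢ, β + n).
Batch 1: sum of counts S = 64 over n = 12 seconds.
After batch 1: Gamma(α+S, β+n) = Gamma(4.4+64, 5.5+12) = Gamma(68.4, 17.5).
Batch 2: sum of counts S = 54 over n = 9 seconds.
After batch 2: Gamma(α+S, β+n) = Gamma(68.4+54, 17.5+9) = Gamma(122.4, 26.5).
Posterior mean = α/β = 122.4/26.5 = 4.6189.

4.6189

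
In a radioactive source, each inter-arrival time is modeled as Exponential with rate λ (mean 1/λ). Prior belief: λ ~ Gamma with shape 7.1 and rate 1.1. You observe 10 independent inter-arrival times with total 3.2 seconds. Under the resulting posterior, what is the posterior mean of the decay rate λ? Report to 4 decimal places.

With a Gamma(shape α, rate β) prior on the exponential rate λ, the posterior after n observations with total T = Σxᵢ is Gamma(α+n, β+T).
Posterior: Gamma(7.1+10, 1.1+3.2) = Gamma(17.1, 4.3).
Posterior mean of λ = α/β = 17.1/4.3 = 3.9767.

3.9767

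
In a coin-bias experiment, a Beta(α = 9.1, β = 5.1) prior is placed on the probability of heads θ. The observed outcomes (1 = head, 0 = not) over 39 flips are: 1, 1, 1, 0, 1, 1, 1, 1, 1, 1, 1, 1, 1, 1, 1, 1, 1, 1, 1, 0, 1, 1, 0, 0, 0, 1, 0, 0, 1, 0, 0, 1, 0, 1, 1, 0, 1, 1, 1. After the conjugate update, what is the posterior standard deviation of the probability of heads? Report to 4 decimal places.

The Beta prior is conjugate to a Binomial/Bernoulli likelihood; the update adds successes to α and failures to β.
Posterior: Beta(α+k, β+n−k) = Beta(9.1+28, 5.1+11) = Beta(37.1, 16.1).
Var = αβ/((α+β)²(α+β+1)) = 37.1·16.1/(53.2²·54.2) = 0.00389383; SD = √0.00389383 = 0.0624.

0.0624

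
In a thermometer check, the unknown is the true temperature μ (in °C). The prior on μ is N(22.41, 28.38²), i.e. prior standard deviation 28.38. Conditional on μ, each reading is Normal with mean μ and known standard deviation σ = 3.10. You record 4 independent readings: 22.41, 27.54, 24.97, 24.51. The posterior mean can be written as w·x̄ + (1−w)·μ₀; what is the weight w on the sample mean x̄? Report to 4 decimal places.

For Normal data with known variance σ², a Normal(μ₀, σ₀²) prior on μ is conjugate. Posterior precision = 1/σ₀² + n/σ²; posterior mean is the precision-weighted average of μ₀ and x̄.
σ₀² = 28.38² = 805.4244, σ² = 3.10² = 9.61. Prior precision 1/σ₀² = 1/805.4244; data precision n/σ² = 4/9.61.
w = (n/σ²)/(1/σ₀² + n/σ²) = n·σ₀²/(σ² + n·σ₀²) = 4·805.4244/(9.61 + 4·805.4244) = 3221.6976/3231.3076 = 0.9970.

0.9970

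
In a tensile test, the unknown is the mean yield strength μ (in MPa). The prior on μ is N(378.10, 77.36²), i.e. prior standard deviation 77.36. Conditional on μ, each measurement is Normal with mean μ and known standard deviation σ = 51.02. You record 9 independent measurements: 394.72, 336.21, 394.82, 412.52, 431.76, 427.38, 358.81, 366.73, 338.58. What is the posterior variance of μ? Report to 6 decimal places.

For Normal data with known variance σ², a Normal(μ₀, σ₀²) prior on μ is conjugate. Posterior precision = 1/σ₀² + n/σ²; posterior mean is the precision-weighted average of μ₀ and x̄.
σ₀² = 77.36² = 5984.5696, σ² = 51.02² = 2603.0404; σ² + n·σ₀² = 2603.0404 + 9·5984.5696 = 56464.1668.
Posterior precision = 1/σ₀² + n/σ² = 1/5984.5696 + 9/2603.0404 = (σ² + n·σ₀²)/(σ₀²σ²) = 56464.1668/(5984.5696·2603.0404); posterior variance σₙ² = σ₀²σ²/(σ² + n·σ₀²) = 5984.5696·2603.0404/56464.1668 = 275.893143.

275.893143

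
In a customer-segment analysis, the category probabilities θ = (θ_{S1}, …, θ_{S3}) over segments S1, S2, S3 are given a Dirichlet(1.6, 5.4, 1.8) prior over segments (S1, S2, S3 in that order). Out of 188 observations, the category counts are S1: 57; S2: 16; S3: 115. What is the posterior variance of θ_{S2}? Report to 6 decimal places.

The Dirichlet prior is conjugate to the Multinomial likelihood: each posterior αⱼ = prior αⱼ + observed count nⱼ.
Posterior concentration: (58.6, 21.4, 116.8), total = 196.8.
Var[θ_j] = α_j(Σα−α_j)/((Σα)²(Σα+1)) = 21.4·175.4/(196.8²·197.8) = 0.000490.

0.000490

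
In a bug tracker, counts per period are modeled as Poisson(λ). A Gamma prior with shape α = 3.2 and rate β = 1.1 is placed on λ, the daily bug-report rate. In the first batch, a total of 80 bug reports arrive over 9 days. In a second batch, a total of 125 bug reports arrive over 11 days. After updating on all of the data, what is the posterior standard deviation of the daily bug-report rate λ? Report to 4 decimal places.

0.6838

With a Gamma(shape α, rate β) prior, the Poisson likelihood is conjugate: the posterior is Gamma(α + ΣXᵢ, β + n).
After batch 1: Gamma(α+S, β+n) = Gamma(3.2+80, 1.1+9) = Gamma(83.2, 10.1).
After batch 2: Gamma(α+S, β+n) = Gamma(83.2+125, 10.1+11) = Gamma(208.2, 21.1).
SD = √α/β = √208.2/21.1 = 0.6838.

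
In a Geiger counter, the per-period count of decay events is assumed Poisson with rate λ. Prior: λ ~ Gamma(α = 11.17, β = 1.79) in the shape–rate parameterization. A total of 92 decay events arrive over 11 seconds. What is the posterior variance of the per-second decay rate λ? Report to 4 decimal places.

0.6307

With a Gamma(shape α, rate β) prior, the Poisson likelihood is conjugate: the posterior is Gamma(α + ΣXᵢ, β + n).
Posterior: Gamma(α+S, β+n) = Gamma(11.17+92, 1.79+11) = Gamma(103.17, 12.79).
Var = α/β² = 103.17/12.79² = 0.6307.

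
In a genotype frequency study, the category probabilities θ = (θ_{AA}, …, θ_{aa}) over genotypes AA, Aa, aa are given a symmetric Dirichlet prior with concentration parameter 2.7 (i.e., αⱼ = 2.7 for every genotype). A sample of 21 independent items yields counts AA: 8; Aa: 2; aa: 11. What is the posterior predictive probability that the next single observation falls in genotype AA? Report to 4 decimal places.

The Dirichlet prior is conjugate to the Multinomial likelihood: each posterior αⱼ = prior αⱼ + observed count nⱼ.
Posterior concentration: (10.7, 4.7, 13.7), total = 29.1.
P(next = AA | data) = α_{AA}/Σα = 0.3677.

0.3677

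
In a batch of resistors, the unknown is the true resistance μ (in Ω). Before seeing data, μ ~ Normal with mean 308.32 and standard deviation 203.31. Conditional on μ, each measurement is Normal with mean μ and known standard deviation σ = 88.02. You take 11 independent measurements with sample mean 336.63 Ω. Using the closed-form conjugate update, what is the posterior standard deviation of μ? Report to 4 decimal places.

For Normal data with known variance σ², a Normal(μ₀, σ₀²) prior on μ is conjugate. Posterior precision = 1/σ₀² + n/σ²; posterior mean is the precision-weighted average of μ₀ and x̄.
σ₀² = 203.31² = 41334.9561, σ² = 88.02² = 7747.5204; σ² + n·σ₀² = 7747.5204 + 11·41334.9561 = 462432.0375.
Posterior precision = 1/σ₀² + n/σ² = 1/41334.9561 + 11/7747.5204 = (σ² + n·σ₀²)/(σ₀²σ²) = 462432.0375/(41334.9561·7747.5204); posterior variance σₙ² = σ₀²σ²/(σ² + n·σ₀²) = 41334.9561·7747.5204/462432.0375 = 692.519959.
Posterior SD = √σₙ² = √(41334.9561·7747.5204/462432.0375) = 26.3158.

26.3158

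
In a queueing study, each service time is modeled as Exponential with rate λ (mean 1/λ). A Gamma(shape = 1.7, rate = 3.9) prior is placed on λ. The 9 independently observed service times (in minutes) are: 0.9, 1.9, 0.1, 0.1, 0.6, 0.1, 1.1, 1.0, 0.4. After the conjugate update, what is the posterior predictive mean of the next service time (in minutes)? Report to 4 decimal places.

1.0412

With a Gamma(shape α, rate β) prior on the exponential rate λ, the posterior after n observations with total T = Σxᵢ is Gamma(α+n, β+T).
Sum of observations T = 6.2 minutes; n = 9.
Posterior: Gamma(1.7+9, 3.9+6.2) = Gamma(10.7, 10.1).
The predictive distribution for the next observation is Lomax; its mean is β/(α−1) = 10.1/9.7 = 1.0412.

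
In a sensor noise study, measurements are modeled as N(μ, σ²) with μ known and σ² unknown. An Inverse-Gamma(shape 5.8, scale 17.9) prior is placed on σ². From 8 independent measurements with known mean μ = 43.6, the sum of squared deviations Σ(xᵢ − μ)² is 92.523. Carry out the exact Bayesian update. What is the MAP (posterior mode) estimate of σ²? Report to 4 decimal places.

With known mean μ and an Inverse-Gamma(α, β) prior on σ², the Normal likelihood is conjugate: posterior is Inv-Gamma(α + n/2, β + Σ(xᵢ−μ)²/2).
Posterior: Inv-Gamma(5.8 + 8/2, 17.9 + 92.523/2) = Inv-Gamma(9.80, 64.1615).
Mode = β/(α+1) = 64.1615/10.80 = 5.9409.

5.9409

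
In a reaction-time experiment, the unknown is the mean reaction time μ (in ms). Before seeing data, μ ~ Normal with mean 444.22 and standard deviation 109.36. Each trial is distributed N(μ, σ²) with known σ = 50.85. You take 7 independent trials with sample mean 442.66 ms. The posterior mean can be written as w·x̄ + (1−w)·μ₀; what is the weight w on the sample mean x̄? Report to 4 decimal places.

0.9700

For Normal data with known variance σ², a Normal(μ₀, σ₀²) prior on μ is conjugate. Posterior precision = 1/σ₀² + n/σ²; posterior mean is the precision-weighted average of μ₀ and x̄.
σ₀² = 109.36² = 11959.6096, σ² = 50.85² = 2585.7225. Prior precision 1/σ₀² = 1/11959.6096; data precision n/σ² = 7/2585.7225.
w = (n/σ²)/(1/σ₀² + n/σ²) = n·σ₀²/(σ² + n·σ₀²) = 7·11959.6096/(2585.7225 + 7·11959.6096) = 83717.2672/86302.9897 = 0.9700.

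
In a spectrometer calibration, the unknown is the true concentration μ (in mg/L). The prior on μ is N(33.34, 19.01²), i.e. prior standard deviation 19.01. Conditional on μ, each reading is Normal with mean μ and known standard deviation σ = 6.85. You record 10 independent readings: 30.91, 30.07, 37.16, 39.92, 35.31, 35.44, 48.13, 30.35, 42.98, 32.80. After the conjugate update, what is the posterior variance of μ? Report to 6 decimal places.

For Normal data with known variance σ², a Normal(μ₀, σ₀²) prior on μ is conjugate. Posterior precision = 1/σ₀² + n/σ²; posterior mean is the precision-weighted average of μ₀ and x̄.
σ₀² = 19.01² = 361.3801, σ² = 6.85² = 46.9225; σ² + n·σ₀² = 46.9225 + 10·361.3801 = 3660.7235.
Posterior precision = 1/σ₀² + n/σ² = 1/361.3801 + 10/46.9225 = (σ² + n·σ₀²)/(σ₀²σ²) = 3660.7235/(361.3801·46.9225); posterior variance σₙ² = σ₀²σ²/(σ² + n·σ₀²) = 361.3801·46.9225/3660.7235 = 4.632106.

4.632106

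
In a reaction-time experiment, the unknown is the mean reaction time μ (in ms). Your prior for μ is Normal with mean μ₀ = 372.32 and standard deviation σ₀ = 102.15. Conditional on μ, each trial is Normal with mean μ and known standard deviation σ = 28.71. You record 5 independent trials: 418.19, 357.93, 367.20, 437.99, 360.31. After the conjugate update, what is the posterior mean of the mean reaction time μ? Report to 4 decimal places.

388.0751

For Normal data with known variance σ², a Normal(μ₀, σ₀²) prior on μ is conjugate. Posterior precision = 1/σ₀² + n/σ²; posterior mean is the precision-weighted average of μ₀ and x̄.
Σxᵢ = 418.19 + 357.93 + 367.20 + 437.99 + 360.31 = 1941.62, so n·x̄ = 1941.62.
σ₀² = 102.15² = 10434.6225, σ² = 28.71² = 824.2641; σ² + n·σ₀² = 824.2641 + 5·10434.6225 = 52997.3766.
Posterior mean = (μ₀/σ₀² + n·x̄/σ²)/(1/σ₀² + n/σ²) = (σ²·μ₀ + σ₀²·n·x̄)/(σ² + n·σ₀²) = (824.2641·372.32 + 10434.6225·1941.62)/52997.3766 = 20566961.748162/52997.3766 = 388.0751.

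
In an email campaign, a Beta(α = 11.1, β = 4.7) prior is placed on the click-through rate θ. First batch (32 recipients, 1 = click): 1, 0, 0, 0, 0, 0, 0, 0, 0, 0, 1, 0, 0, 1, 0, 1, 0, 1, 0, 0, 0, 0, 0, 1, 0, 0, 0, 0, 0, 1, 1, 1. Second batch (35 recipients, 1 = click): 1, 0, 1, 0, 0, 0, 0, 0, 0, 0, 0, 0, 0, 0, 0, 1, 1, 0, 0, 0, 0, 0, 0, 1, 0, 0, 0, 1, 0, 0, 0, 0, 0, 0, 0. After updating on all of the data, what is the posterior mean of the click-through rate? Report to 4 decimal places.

0.3152

The Beta prior is conjugate to a Binomial/Bernoulli likelihood; the update adds successes to α and failures to β.
After batch 1: Beta(11.1+9, 4.7+23) = Beta(20.1, 27.7).
After batch 2: Beta(20.1+6, 27.7+29) = Beta(26.1, 56.7).
Posterior mean = α/(α+β) = 26.1/82.8 = 0.3152.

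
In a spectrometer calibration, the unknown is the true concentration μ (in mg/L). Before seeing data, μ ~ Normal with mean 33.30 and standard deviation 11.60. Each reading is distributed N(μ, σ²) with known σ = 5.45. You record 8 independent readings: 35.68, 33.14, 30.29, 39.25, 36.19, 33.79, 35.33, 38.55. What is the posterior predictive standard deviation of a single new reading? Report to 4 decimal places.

5.7720

For Normal data with known variance σ², a Normal(μ₀, σ₀²) prior on μ is conjugate. Posterior precision = 1/σ₀² + n/σ²; posterior mean is the precision-weighted average of μ₀ and x̄.
σ₀² = 11.60² = 134.56, σ² = 5.45² = 29.7025; σ² + n·σ₀² = 29.7025 + 8·134.56 = 1106.1825.
Posterior precision = 1/σ₀² + n/σ² = 1/134.56 + 8/29.7025 = (σ² + n·σ₀²)/(σ₀²σ²) = 1106.1825/(134.56·29.7025); posterior variance σₙ² = σ₀²σ²/(σ² + n·σ₀²) = 134.56·29.7025/1106.1825 = 3.613118.
Predictive variance for one new observation = σₙ² + σ² = 134.56·29.7025/1106.1825 + 29.7025 = σ²·(σ₀² + 1106.1825)/1106.1825 = 29.7025·1240.7425/1106.1825 = 33.315618; SD = √(29.7025·1240.7425/1106.1825) = 5.7720.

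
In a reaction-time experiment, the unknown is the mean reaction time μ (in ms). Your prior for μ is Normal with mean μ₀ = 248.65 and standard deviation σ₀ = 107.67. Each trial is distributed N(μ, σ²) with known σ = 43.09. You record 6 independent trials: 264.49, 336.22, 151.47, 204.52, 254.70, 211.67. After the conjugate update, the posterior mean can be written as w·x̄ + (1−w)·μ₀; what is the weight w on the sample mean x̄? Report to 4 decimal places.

0.9740

For Normal data with known variance σ², a Normal(μ₀, σ₀²) prior on μ is conjugate. Posterior precision = 1/σ₀² + n/σ²; posterior mean is the precision-weighted average of μ₀ and x̄.
σ₀² = 107.67² = 11592.8289, σ² = 43.09² = 1856.7481. Prior precision 1/σ₀² = 1/11592.8289; data precision n/σ² = 6/1856.7481.
w = (n/σ²)/(1/σ₀² + n/σ²) = n·σ₀²/(σ² + n·σ₀²) = 6·11592.8289/(1856.7481 + 6·11592.8289) = 69556.9734/71413.7215 = 0.9740.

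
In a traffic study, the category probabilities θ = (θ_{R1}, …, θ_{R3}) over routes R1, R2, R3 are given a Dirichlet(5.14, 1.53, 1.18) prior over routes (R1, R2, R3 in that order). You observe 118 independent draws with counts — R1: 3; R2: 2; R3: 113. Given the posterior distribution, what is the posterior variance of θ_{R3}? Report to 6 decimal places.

0.000663

The Dirichlet prior is conjugate to the Multinomial likelihood: each posterior αⱼ = prior αⱼ + observed count nⱼ.
Posterior concentration: (8.14, 3.53, 114.18), total = 125.85.
Var[θ_j] = α_j(Σα−α_j)/((Σα)²(Σα+1)) = 114.18·11.67/(125.85²·126.85) = 0.000663.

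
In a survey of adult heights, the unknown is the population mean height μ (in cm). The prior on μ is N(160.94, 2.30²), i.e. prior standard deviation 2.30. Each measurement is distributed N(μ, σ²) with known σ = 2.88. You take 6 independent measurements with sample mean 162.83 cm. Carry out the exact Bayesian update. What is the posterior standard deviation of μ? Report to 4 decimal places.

For Normal data with known variance σ², a Normal(μ₀, σ₀²) prior on μ is conjugate. Posterior precision = 1/σ₀² + n/σ²; posterior mean is the precision-weighted average of μ₀ and x̄.
σ₀² = 2.30² = 5.29, σ² = 2.88² = 8.2944; σ² + n·σ₀² = 8.2944 + 6·5.29 = 40.0344.
Posterior precision = 1/σ₀² + n/σ² = 1/5.29 + 6/8.2944 = (σ² + n·σ₀²)/(σ₀²σ²) = 40.0344/(5.29·8.2944); posterior variance σₙ² = σ₀²σ²/(σ² + n·σ₀²) = 5.29·8.2944/40.0344 = 1.095992.
Posterior SD = √σₙ² = √(5.29·8.2944/40.0344) = 1.0469.

1.0469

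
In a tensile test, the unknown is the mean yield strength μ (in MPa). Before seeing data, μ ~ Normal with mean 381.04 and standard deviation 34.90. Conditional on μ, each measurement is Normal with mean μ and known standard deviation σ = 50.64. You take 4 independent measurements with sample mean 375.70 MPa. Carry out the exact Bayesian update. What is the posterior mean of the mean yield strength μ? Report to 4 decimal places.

377.5415

For Normal data with known variance σ², a Normal(μ₀, σ₀²) prior on μ is conjugate. Posterior precision = 1/σ₀² + n/σ²; posterior mean is the precision-weighted average of μ₀ and x̄.
n·x̄ = 4·375.70 = 1502.8.
σ₀² = 34.90² = 1218.01, σ² = 50.64² = 2564.4096; σ² + n·σ₀² = 2564.4096 + 4·1218.01 = 7436.4496.
Posterior mean = (μ₀/σ₀² + n·x̄/σ²)/(1/σ₀² + n/σ²) = (σ²·μ₀ + σ₀²·n·x̄)/(σ² + n·σ₀²) = (2564.4096·381.04 + 1218.01·1502.8)/7436.4496 = 2807568.061984/7436.4496 = 377.5415.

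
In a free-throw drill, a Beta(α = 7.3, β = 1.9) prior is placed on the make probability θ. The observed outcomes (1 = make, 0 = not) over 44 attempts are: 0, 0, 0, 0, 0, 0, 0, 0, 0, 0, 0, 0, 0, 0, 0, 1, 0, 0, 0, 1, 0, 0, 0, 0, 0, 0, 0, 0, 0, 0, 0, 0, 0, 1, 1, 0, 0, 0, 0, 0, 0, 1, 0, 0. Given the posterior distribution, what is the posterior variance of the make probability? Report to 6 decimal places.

0.003279

The Beta prior is conjugate to a Binomial/Bernoulli likelihood; the update adds successes to α and failures to β.
Posterior: Beta(α+k, β+n−k) = Beta(7.3+5, 1.9+39) = Beta(12.3, 40.9).
Var = αβ/((α+β)²(α+β+1)) = 12.3·40.9/(53.2²·54.2) = 0.003279.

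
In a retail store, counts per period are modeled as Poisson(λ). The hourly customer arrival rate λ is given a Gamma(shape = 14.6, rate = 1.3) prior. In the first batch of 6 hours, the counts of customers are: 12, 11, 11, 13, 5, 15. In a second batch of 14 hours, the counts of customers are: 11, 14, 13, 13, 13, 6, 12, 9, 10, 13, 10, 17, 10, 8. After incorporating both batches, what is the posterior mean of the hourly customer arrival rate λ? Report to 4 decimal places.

11.2958

With a Gamma(shape α, rate β) prior, the Poisson likelihood is conjugate: the posterior is Gamma(α + ΣXᵢ, β + n).
Batch 1: sum of counts S = 67 over n = 6 hours.
After batch 1: Gamma(α+S, β+n) = Gamma(14.6+67, 1.3+6) = Gamma(81.6, 7.3).
Batch 2: sum of counts S = 159 over n = 14 hours.
After batch 2: Gamma(α+S, β+n) = Gamma(81.6+159, 7.3+14) = Gamma(240.6, 21.3).
Posterior mean = α/β = 240.6/21.3 = 11.2958.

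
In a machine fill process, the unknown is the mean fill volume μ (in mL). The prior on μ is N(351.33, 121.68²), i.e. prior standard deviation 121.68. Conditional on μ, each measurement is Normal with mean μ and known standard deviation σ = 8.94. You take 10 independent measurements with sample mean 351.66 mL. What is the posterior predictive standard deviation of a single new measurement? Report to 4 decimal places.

For Normal data with known variance σ², a Normal(μ₀, σ₀²) prior on μ is conjugate. Posterior precision = 1/σ₀² + n/σ²; posterior mean is the precision-weighted average of μ₀ and x̄.
σ₀² = 121.68² = 14806.0224, σ² = 8.94² = 79.9236; σ² + n·σ₀² = 79.9236 + 10·14806.0224 = 148140.1476.
Posterior precision = 1/σ₀² + n/σ² = 1/14806.0224 + 10/79.9236 = (σ² + n·σ₀²)/(σ₀²σ²) = 148140.1476/(14806.0224·79.9236); posterior variance σₙ² = σ₀²σ²/(σ² + n·σ₀²) = 14806.0224·79.9236/148140.1476 = 7.988048.
Predictive variance for one new observation = σₙ² + σ² = 14806.0224·79.9236/148140.1476 + 79.9236 = σ²·(σ₀² + 148140.1476)/148140.1476 = 79.9236·162946.17/148140.1476 = 87.911648; SD = √(79.9236·162946.17/148140.1476) = 9.3761.

9.3761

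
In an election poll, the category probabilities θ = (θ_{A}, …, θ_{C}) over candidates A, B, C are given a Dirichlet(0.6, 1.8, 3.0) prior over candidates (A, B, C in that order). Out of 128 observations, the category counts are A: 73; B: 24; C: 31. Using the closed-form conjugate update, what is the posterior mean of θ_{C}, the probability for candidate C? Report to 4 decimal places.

The Dirichlet prior is conjugate to the Multinomial likelihood: each posterior αⱼ = prior αⱼ + observed count nⱼ.
Posterior concentration: (73.6, 25.8, 34.0), total = 133.4.
E[θ_{C}|data] = α_{C}/Σα = 34.0/133.4 = 0.2549.

0.2549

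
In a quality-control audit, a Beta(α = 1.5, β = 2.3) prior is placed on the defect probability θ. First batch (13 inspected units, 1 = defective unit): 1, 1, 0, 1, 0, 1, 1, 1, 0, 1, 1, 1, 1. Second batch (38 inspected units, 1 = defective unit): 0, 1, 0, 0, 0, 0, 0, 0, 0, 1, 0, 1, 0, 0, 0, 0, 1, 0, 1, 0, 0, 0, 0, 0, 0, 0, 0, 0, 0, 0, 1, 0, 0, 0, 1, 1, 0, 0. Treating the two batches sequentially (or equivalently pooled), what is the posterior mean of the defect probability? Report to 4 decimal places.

0.3558

The Beta prior is conjugate to a Binomial/Bernoulli likelihood; the update adds successes to α and failures to β.
After batch 1: Beta(1.5+10, 2.3+3) = Beta(11.5, 5.3).
After batch 2: Beta(11.5+8, 5.3+30) = Beta(19.5, 35.3).
Posterior mean = α/(α+β) = 19.5/54.8 = 0.3558.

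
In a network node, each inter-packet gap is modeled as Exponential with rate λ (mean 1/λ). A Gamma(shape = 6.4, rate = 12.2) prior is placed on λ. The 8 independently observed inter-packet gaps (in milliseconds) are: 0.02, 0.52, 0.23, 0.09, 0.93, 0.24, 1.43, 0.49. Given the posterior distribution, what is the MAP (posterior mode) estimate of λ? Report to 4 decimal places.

With a Gamma(shape α, rate β) prior on the exponential rate λ, the posterior after n observations with total T = Σxᵢ is Gamma(α+n, β+T).
Sum of observations T = 3.95 milliseconds; n = 8.
Posterior: Gamma(6.4+8, 12.2+3.95) = Gamma(14.4, 16.15).
Mode = (α−1)/β = 0.8297.

0.8297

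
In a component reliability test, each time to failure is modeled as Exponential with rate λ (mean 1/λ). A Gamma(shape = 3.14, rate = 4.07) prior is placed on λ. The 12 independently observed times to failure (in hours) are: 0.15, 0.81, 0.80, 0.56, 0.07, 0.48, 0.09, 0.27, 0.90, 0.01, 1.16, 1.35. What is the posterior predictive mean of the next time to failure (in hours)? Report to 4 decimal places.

0.7581

With a Gamma(shape α, rate β) prior on the exponential rate λ, the posterior after n observations with total T = Σxᵢ is Gamma(α+n, β+T).
Sum of observations T = 6.65 hours; n = 12.
Posterior: Gamma(3.14+12, 4.07+6.65) = Gamma(15.14, 10.72).
The predictive distribution for the next observation is Lomax; its mean is β/(α−1) = 10.72/14.14 = 0.7581.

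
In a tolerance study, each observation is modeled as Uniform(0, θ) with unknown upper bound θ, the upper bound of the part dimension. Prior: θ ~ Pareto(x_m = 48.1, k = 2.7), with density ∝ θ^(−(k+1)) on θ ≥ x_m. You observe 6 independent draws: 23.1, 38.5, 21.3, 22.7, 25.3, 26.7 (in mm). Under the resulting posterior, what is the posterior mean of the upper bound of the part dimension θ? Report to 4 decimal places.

54.3468

A Pareto(scale x_m, shape k) prior on the upper bound θ of Uniform(0, θ) is conjugate: posterior is Pareto(max(x_m, max xᵢ), k + n).
Sample maximum = 38.5; prior scale x_m = 48.1 → posterior scale = max = 48.1.
Posterior shape = 2.7 + 6 = 8.7.
E[θ|data] = k·x_m/(k−1) = 8.7·48.1/7.7 = 54.3468.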